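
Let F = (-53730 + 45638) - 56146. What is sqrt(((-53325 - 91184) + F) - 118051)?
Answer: I*sqrt(326798) ≈ 571.66*I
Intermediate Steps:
F = -64238 (F = -8092 - 56146 = -64238)
sqrt(((-53325 - 91184) + F) - 118051) = sqrt(((-53325 - 91184) - 64238) - 118051) = sqrt((-144509 - 64238) - 118051) = sqrt(-208747 - 118051) = sqrt(-326798) = I*sqrt(326798)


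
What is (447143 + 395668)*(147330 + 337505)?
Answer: 408624271185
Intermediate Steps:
(447143 + 395668)*(147330 + 337505) = 842811*484835 = 408624271185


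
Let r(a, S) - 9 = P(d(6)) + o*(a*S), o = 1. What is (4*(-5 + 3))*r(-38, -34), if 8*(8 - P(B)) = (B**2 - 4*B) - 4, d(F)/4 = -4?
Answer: -10156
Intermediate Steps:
d(F) = -16 (d(F) = 4*(-4) = -16)
P(B) = 17/2 + B/2 - B**2/8 (P(B) = 8 - ((B**2 - 4*B) - 4)/8 = 8 - (-4 + B**2 - 4*B)/8 = 8 + (1/2 + B/2 - B**2/8) = 17/2 + B/2 - B**2/8)
r(a, S) = -45/2 + S*a (r(a, S) = 9 + ((17/2 + (1/2)*(-16) - 1/8*(-16)**2) + 1*(a*S)) = 9 + ((17/2 - 8 - 1/8*256) + 1*(S*a)) = 9 + ((17/2 - 8 - 32) + S*a) = 9 + (-63/2 + S*a) = -45/2 + S*a)
(4*(-5 + 3))*r(-38, -34) = (4*(-5 + 3))*(-45/2 - 34*(-38)) = (4*(-2))*(-45/2 + 1292) = -8*2539/2 = -10156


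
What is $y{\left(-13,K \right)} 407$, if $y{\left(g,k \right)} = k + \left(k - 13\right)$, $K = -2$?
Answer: $-6919$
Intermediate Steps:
$y{\left(g,k \right)} = -13 + 2 k$ ($y{\left(g,k \right)} = k + \left(-13 + k\right) = -13 + 2 k$)
$y{\left(-13,K \right)} 407 = \left(-13 + 2 \left(-2\right)\right) 407 = \left(-13 - 4\right) 407 = \left(-17\right) 407 = -6919$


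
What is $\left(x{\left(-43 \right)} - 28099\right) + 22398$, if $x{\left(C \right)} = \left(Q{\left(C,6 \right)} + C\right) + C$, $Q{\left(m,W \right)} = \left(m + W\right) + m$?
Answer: $-5867$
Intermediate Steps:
$Q{\left(m,W \right)} = W + 2 m$ ($Q{\left(m,W \right)} = \left(W + m\right) + m = W + 2 m$)
$x{\left(C \right)} = 6 + 4 C$ ($x{\left(C \right)} = \left(\left(6 + 2 C\right) + C\right) + C = \left(6 + 3 C\right) + C = 6 + 4 C$)
$\left(x{\left(-43 \right)} - 28099\right) + 22398 = \left(\left(6 + 4 \left(-43\right)\right) - 28099\right) + 22398 = \left(\left(6 - 172\right) - 28099\right) + 22398 = \left(-166 - 28099\right) + 22398 = -28265 + 22398 = -5867$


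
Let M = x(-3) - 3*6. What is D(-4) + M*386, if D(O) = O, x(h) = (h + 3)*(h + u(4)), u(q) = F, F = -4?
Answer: -6952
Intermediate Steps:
u(q) = -4
x(h) = (-4 + h)*(3 + h) (x(h) = (h + 3)*(h - 4) = (3 + h)*(-4 + h) = (-4 + h)*(3 + h))
M = -18 (M = (-12 + (-3)² - 1*(-3)) - 3*6 = (-12 + 9 + 3) - 18 = 0 - 18 = -18)
D(-4) + M*386 = -4 - 18*386 = -4 - 6948 = -6952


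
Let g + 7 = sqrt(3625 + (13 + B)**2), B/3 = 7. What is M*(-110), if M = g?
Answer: 770 - 110*sqrt(4781) ≈ -6835.9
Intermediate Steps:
B = 21 (B = 3*7 = 21)
g = -7 + sqrt(4781) (g = -7 + sqrt(3625 + (13 + 21)**2) = -7 + sqrt(3625 + 34**2) = -7 + sqrt(3625 + 1156) = -7 + sqrt(4781) ≈ 62.145)
M = -7 + sqrt(4781) ≈ 62.145
M*(-110) = (-7 + sqrt(4781))*(-110) = 770 - 110*sqrt(4781)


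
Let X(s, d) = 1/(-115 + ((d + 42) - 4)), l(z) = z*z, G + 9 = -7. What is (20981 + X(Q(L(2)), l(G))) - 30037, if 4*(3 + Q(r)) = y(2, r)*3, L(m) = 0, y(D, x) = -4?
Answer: -1621023/179 ≈ -9056.0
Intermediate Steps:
G = -16 (G = -9 - 7 = -16)
Q(r) = -6 (Q(r) = -3 + (-4*3)/4 = -3 + (¼)*(-12) = -3 - 3 = -6)
l(z) = z²
X(s, d) = 1/(-77 + d) (X(s, d) = 1/(-115 + ((42 + d) - 4)) = 1/(-115 + (38 + d)) = 1/(-77 + d))
(20981 + X(Q(L(2)), l(G))) - 30037 = (20981 + 1/(-77 + (-16)²)) - 30037 = (20981 + 1/(-77 + 256)) - 30037 = (20981 + 1/179) - 30037 = 3755600/179 - 30037 = -1621023/179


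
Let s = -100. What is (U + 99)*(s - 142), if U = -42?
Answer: -13794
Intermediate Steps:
(U + 99)*(s - 142) = (-42 + 99)*(-100 - 142) = 57*(-242) = -13794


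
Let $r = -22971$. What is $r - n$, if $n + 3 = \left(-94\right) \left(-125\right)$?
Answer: $-34718$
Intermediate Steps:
$n = 11747$ ($n = -3 - -11750 = -3 + 11750 = 11747$)
$r - n = -22971 - 11747 = -34718$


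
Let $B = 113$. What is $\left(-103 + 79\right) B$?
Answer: $-2712$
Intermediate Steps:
$\left(-103 + 79\right) B = \left(-103 + 79\right) 113 = \left(-24\right) 113 = -2712$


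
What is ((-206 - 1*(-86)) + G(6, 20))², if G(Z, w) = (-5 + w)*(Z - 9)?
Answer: 27225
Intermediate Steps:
G(Z, w) = (-9 + Z)*(-5 + w) (G(Z, w) = (-5 + w)*(-9 + Z) = (-9 + Z)*(-5 + w))
((-206 - 1*(-86)) + G(6, 20))² = ((-206 - 1*(-86)) + (45 - 9*20 - 5*6 + 6*20))² = ((-206 + 86) + (45 - 180 - 30 + 120))² = (-120 - 45)² = (-165)² = 27225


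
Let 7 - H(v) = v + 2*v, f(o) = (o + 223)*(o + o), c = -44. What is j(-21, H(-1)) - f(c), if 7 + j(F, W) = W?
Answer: 15755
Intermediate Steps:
f(o) = 2*o*(223 + o) (f(o) = (223 + o)*(2*o) = 2*o*(223 + o))
H(v) = 7 - 3*v (H(v) = 7 - (v + 2*v) = 7 - 3*v)
j(F, W) = -7 + W
j(-21, H(-1)) - f(c) = (-7 + (7 - 3*(-1))) - 2*(-44)*(223 - 44) = (-7 + (7 + 3)) - 2*(-44)*179 = (-7 + 10) - 1*(-15752) = 3 + 15752 = 15755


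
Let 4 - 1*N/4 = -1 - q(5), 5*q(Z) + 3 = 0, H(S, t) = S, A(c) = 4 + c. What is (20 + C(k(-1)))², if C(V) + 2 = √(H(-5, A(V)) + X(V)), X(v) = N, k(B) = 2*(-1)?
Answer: 1683/5 + 108*√35/5 ≈ 464.39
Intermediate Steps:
k(B) = -2
q(Z) = -⅗ (q(Z) = -⅗ + (⅕)*0 = -⅗ + 0 = -⅗)
N = 88/5 (N = 16 - 4*(-1 - 1*(-⅗)) = 16 - 4*(-1 + ⅗) = 16 - 4*(-⅖) = 16 + 8/5 = 88/5 ≈ 17.600)
X(v) = 88/5
C(V) = -2 + 3*√35/5 (C(V) = -2 + √(-5 + 88/5) = -2 + √(63/5) = -2 + 3*√35/5)
(20 + C(k(-1)))² = (20 + (-2 + 3*√35/5))² = (18 + 3*√35/5)²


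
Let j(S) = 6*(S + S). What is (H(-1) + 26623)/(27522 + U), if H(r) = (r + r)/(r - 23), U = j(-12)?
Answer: 319477/328536 ≈ 0.97243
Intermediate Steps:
j(S) = 12*S (j(S) = 6*(2*S) = 12*S)
U = -144 (U = 12*(-12) = -144)
H(r) = 2*r/(-23 + r) (H(r) = (2*r)/(-23 + r) = 2*r/(-23 + r))
(H(-1) + 26623)/(27522 + U) = (2*(-1)/(-23 - 1) + 26623)/(27522 - 144) = (2*(-1)/(-24) + 26623)/27378 = (2*(-1)*(-1/24) + 26623)*(1/27378) = (1/12 + 26623)*(1/27378) = (319477/12)*(1/27378) = 319477/328536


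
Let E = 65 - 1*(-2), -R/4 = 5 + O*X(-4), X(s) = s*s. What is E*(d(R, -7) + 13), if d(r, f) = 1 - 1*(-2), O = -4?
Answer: 1072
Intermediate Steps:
X(s) = s²
R = 236 (R = -4*(5 - 4*(-4)²) = -4*(5 - 4*16) = -4*(5 - 64) = -4*(-59) = 236)
d(r, f) = 3 (d(r, f) = 1 + 2 = 3)
E = 67 (E = 65 + 2 = 67)
E*(d(R, -7) + 13) = 67*(3 + 13) = 67*16 = 1072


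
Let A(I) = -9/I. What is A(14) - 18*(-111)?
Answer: 27963/14 ≈ 1997.4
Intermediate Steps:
A(14) - 18*(-111) = -9/14 - 18*(-111) = -9*1/14 + 1998 = -9/14 + 1998 = 27963/14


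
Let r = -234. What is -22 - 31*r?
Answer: 7232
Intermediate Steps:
-22 - 31*r = -22 - 31*(-234) = -22 + 7254 = 7232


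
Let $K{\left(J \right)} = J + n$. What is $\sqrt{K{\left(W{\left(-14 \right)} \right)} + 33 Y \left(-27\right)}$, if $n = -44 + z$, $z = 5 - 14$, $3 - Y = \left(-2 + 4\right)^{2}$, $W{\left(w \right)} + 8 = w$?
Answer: $4 \sqrt{51} \approx 28.566$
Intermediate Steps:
$W{\left(w \right)} = -8 + w$
$Y = -1$ ($Y = 3 - \left(-2 + 4\right)^{2} = 3 - 2^{2} = 3 - 4 = -1$)
$z = -9$
$n = -53$ ($n = -44 - 9 = -53$)
$K{\left(J \right)} = -53 + J$ ($K{\left(J \right)} = J - 53 = -53 + J$)
$\sqrt{K{\left(W{\left(-14 \right)} \right)} + 33 Y \left(-27\right)} = \sqrt{\left(-53 - 22\right) + 33 \left(-1\right) \left(-27\right)} = \sqrt{\left(-53 - 22\right) - -891} = \sqrt{-75 + 891} = \sqrt{816} = 4 \sqrt{51}$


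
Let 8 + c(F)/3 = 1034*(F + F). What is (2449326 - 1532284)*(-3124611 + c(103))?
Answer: -2279420687166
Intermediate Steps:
c(F) = -24 + 6204*F (c(F) = -24 + 3*(1034*(F + F)) = -24 + 3*(1034*(2*F)) = -24 + 3*(2068*F) = -24 + 6204*F)
(2449326 - 1532284)*(-3124611 + c(103)) = (2449326 - 1532284)*(-3124611 + (-24 + 6204*103)) = 917042*(-3124611 + (-24 + 639012)) = 917042*(-3124611 + 638988) = 917042*(-2485623) = -2279420687166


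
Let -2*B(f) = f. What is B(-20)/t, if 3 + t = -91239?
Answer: -5/45621 ≈ -0.00010960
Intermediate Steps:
t = -91242 (t = -3 - 91239 = -91242)
B(f) = -f/2
B(-20)/t = -1/2*(-20)/(-91242) = 10*(-1/91242) = -5/45621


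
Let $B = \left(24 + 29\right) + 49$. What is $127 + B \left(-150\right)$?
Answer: $-15173$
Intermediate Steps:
$B = 102$ ($B = 53 + 49 = 102$)
$127 + B \left(-150\right) = 127 + 102 \left(-150\right) = 127 - 15300 = -15173$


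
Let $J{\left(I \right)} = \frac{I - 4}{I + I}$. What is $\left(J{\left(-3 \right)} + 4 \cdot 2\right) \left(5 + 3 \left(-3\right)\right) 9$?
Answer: $-330$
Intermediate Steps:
$J{\left(I \right)} = \frac{-4 + I}{2 I}$
$\left(J{\left(-3 \right)} + 4 \cdot 2\right) \left(5 + 3 \left(-3\right)\right) 9 = \left(\frac{-4 - 3}{2 \left(-3\right)} + 4 \cdot 2\right) \left(5 + 3 \left(-3\right)\right) 9 = \left(\frac{1}{2} \left(- \frac{1}{3}\right) \left(-7\right) + 8\right) \left(5 - 9\right) 9 = \left(\frac{7}{6} + 8\right) \left(-4\right) 9 = \frac{55}{6} \left(-4\right) 9 = \left(- \frac{110}{3}\right) 9 = -330$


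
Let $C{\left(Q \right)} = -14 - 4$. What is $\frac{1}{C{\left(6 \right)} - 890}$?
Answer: $- \frac{1}{908} \approx -0.0011013$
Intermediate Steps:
$C{\left(Q \right)} = -18$
$\frac{1}{C{\left(6 \right)} - 890} = \frac{1}{-18 - 890} = \frac{1}{-908} = - \frac{1}{908}$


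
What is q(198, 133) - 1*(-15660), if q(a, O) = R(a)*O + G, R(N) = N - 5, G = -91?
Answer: 41238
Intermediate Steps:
R(N) = -5 + N
q(a, O) = -91 + O*(-5 + a) (q(a, O) = (-5 + a)*O - 91 = O*(-5 + a) - 91 = -91 + O*(-5 + a))
q(198, 133) - 1*(-15660) = (-91 + 133*(-5 + 198)) - 1*(-15660) = (-91 + 133*193) + 15660 = (-91 + 25669) + 15660 = 25578 + 15660 = 41238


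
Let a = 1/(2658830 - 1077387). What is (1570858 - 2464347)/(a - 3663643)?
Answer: 1413001924627/5793842576848 ≈ 0.24388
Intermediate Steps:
a = 1/1581443 ≈ 6.3233e-7
(1570858 - 2464347)/(a - 3663643) = (1570858 - 2464347)/(1/1581443 - 3663643) = -893489/(-5793842576848/1581443) = -893489*(-1581443/5793842576848) = 1413001924627/5793842576848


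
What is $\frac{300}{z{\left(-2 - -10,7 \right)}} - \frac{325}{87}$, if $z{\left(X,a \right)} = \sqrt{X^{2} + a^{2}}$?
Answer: $- \frac{325}{87} + \frac{300 \sqrt{113}}{113} \approx 24.486$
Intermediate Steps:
$\frac{300}{z{\left(-2 - -10,7 \right)}} - \frac{325}{87} = \frac{300}{\sqrt{\left(-2 - -10\right)^{2} + 7^{2}}} - \frac{325}{87} = \frac{300}{\sqrt{\left(-2 + 10\right)^{2} + 49}} - \frac{325}{87} = \frac{300}{\sqrt{8^{2} + 49}} - \frac{325}{87} = \frac{300}{\sqrt{64 + 49}} - \frac{325}{87} = \frac{300}{\sqrt{113}} - \frac{325}{87} = 300 \frac{\sqrt{113}}{113} - \frac{325}{87} = \frac{300 \sqrt{113}}{113} - \frac{325}{87} = - \frac{325}{87} + \frac{300 \sqrt{113}}{113}$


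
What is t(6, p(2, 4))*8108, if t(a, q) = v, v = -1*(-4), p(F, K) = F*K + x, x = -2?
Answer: 32432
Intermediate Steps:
p(F, K) = -2 + F*K (p(F, K) = F*K - 2 = -2 + F*K)
v = 4
t(a, q) = 4
t(6, p(2, 4))*8108 = 4*8108 = 32432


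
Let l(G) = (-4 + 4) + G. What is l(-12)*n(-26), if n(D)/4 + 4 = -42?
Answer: 2208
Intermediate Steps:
n(D) = -184 (n(D) = -16 + 4*(-42) = -16 - 168 = -184)
l(G) = G (l(G) = 0 + G = G)
l(-12)*n(-26) = -12*(-184) = 2208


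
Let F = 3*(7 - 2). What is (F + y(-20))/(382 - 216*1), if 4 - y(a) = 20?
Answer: -1/166 ≈ -0.0060241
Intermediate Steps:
y(a) = -16 (y(a) = 4 - 1*20 = 4 - 20 = -16)
F = 15 (F = 3*5 = 15)
(F + y(-20))/(382 - 216*1) = (15 - 16)/(382 - 216*1) = -1/(382 - 216) = -1/166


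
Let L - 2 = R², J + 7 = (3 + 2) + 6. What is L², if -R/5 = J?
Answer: 161604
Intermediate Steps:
J = 4 (J = -7 + ((3 + 2) + 6) = -7 + (5 + 6) = -7 + 11 = 4)
R = -20 (R = -5*4 = -20)
L = 402 (L = 2 + (-20)² = 2 + 400 = 402)
L² = 402² = 161604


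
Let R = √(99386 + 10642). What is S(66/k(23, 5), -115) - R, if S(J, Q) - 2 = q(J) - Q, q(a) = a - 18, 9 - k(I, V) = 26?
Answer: 1617/17 - 2*√27507 ≈ -236.59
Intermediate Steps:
k(I, V) = -17 (k(I, V) = 9 - 1*26 = 9 - 26 = -17)
q(a) = -18 + a
S(J, Q) = -16 + J - Q (S(J, Q) = 2 + ((-18 + J) - Q) = 2 + (-18 + J - Q) = -16 + J - Q)
R = 2*√27507 (R = √110028 = 2*√27507 ≈ 331.70)
S(66/k(23, 5), -115) - R = (-16 + 66/(-17) - 1*(-115)) - 2*√27507 = (-16 + 66*(-1/17) + 115) - 2*√27507 = (-16 - 66/17 + 115) - 2*√27507 = 1617/17 - 2*√27507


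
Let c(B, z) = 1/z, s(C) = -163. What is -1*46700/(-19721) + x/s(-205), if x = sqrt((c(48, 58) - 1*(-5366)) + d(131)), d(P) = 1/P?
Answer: 46700/19721 - sqrt(309778491086)/1238474 ≈ 1.9186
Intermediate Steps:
x = sqrt(309778491086)/7598 (x = sqrt((1/58 - 1*(-5366)) + 1/131) = sqrt((1/58 + 5366) + 1/131) = sqrt(311229/58 + 1/131) = sqrt(40771057/7598) = sqrt(309778491086)/7598 ≈ 73.253)
-1*46700/(-19721) + x/s(-205) = -1*46700/(-19721) + (sqrt(309778491086)/7598)/(-163) = -46700*(-1/19721) + (sqrt(309778491086)/7598)*(-1/163) = 46700/19721 - sqrt(309778491086)/1238474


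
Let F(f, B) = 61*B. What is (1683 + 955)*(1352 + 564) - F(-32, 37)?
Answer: 5052151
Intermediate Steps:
(1683 + 955)*(1352 + 564) - F(-32, 37) = (1683 + 955)*(1352 + 564) - 61*37 = 2638*1916 - 1*2257 = 5054408 - 2257 = 5052151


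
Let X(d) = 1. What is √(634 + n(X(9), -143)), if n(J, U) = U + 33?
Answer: 2*√131 ≈ 22.891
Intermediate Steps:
n(J, U) = 33 + U
√(634 + n(X(9), -143)) = √(634 + (33 - 143)) = √(634 - 110) = √524 = 2*√131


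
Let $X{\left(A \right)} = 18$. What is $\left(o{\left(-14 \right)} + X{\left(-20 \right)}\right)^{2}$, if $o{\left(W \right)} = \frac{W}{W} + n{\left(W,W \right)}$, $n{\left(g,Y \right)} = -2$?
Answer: $289$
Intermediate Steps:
$o{\left(W \right)} = -1$ ($o{\left(W \right)} = \frac{W}{W} - 2 = 1 - 2 = -1$)
$\left(o{\left(-14 \right)} + X{\left(-20 \right)}\right)^{2} = \left(-1 + 18\right)^{2} = 17^{2} = 289$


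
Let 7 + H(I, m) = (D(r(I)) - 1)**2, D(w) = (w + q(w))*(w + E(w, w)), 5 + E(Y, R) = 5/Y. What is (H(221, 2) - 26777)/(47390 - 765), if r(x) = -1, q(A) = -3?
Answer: -4987/9325 ≈ -0.53480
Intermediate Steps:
E(Y, R) = -5 + 5/Y
D(w) = (-3 + w)*(-5 + w + 5/w) (D(w) = (w - 3)*(w + (-5 + 5/w)) = (-3 + w)*(-5 + w + 5/w))
H(I, m) = 1842 (H(I, m) = -7 + ((20 + (-1)**2 - 15/(-1) - 8*(-1)) - 1)**2 = -7 + ((20 + 1 - 15*(-1) + 8) - 1)**2 = -7 + ((20 + 1 + 15 + 8) - 1)**2 = -7 + (44 - 1)**2 = -7 + 43**2 = -7 + 1849 = 1842)
(H(221, 2) - 26777)/(47390 - 765) = (1842 - 26777)/(47390 - 765) = -24935/46625 = -24935*1/46625 = -4987/9325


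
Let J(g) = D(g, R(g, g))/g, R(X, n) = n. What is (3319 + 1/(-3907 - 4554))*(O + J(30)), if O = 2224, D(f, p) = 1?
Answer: 312277165303/42305 ≈ 7.3816e+6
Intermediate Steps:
J(g) = 1/g
(3319 + 1/(-3907 - 4554))*(O + J(30)) = (3319 + 1/(-3907 - 4554))*(2224 + 1/30) = (3319 + 1/(-8461))*(2224 + 1/30) = (3319 - 1/8461)*(66721/30) = (28082058/8461)*(66721/30) = 312277165303/42305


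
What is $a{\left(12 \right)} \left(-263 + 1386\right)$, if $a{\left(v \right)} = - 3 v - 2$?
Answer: $-42674$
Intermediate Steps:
$a{\left(v \right)} = -2 - 3 v$
$a{\left(12 \right)} \left(-263 + 1386\right) = \left(-2 - 36\right) \left(-263 + 1386\right) = \left(-2 - 36\right) 1123 = \left(-38\right) 1123 = -42674$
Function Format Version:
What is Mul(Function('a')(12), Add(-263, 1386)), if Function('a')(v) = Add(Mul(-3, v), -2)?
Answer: -42674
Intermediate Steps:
Function('a')(v) = Add(-2, Mul(-3, v))
Mul(Function('a')(12), Add(-263, 1386)) = Mul(Add(-2, Mul(-3, 12)), Add(-263, 1386)) = Mul(Add(-2, -36), 1123) = Mul(-38, 1123) = -42674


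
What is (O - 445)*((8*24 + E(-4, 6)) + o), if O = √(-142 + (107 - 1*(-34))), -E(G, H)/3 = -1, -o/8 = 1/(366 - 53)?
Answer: -27157015/313 + 61027*I/313 ≈ -86764.0 + 194.97*I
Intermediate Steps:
o = -8/313 (o = -8/(366 - 53) = -8/313 ≈ -0.025559)
E(G, H) = 3 (E(G, H) = -3*(-1) = 3)
O = I (O = √(-142 + (107 + 34)) = √(-142 + 141) = √(-1) = I ≈ 1.0*I)
(O - 445)*((8*24 + E(-4, 6)) + o) = (I - 445)*((8*24 + 3) - 8/313) = (-445 + I)*((192 + 3) - 8/313) = (-445 + I)*(195 - 8/313) = (-445 + I)*(61027/313) = -27157015/313 + 61027*I/313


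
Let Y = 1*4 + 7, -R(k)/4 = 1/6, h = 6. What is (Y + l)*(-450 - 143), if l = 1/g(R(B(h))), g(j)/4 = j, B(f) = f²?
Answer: -50405/8 ≈ -6300.6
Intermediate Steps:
R(k) = -⅔ (R(k) = -4/6 = -4*⅙ = -⅔)
g(j) = 4*j
Y = 11 (Y = 4 + 7 = 11)
l = -3/8 (l = 1/(4*(-⅔)) = 1/(-8/3) = -3/8 ≈ -0.37500)
(Y + l)*(-450 - 143) = (11 - 3/8)*(-450 - 143) = (85/8)*(-593) = -50405/8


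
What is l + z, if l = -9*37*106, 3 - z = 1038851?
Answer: -1074146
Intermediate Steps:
z = -1038848 (z = 3 - 1*1038851 = 3 - 1038851 = -1038848)
l = -35298 (l = -333*106 = -35298)
l + z = -35298 - 1038848 = -1074146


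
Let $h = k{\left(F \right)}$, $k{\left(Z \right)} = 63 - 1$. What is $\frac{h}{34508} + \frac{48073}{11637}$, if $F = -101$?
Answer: $\frac{829812289}{200784798} \approx 4.1328$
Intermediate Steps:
$k{\left(Z \right)} = 62$
$h = 62$
$\frac{h}{34508} + \frac{48073}{11637} = \frac{62}{34508} + \frac{48073}{11637} = 62 \cdot \frac{1}{34508} + 48073 \cdot \frac{1}{11637} = \frac{31}{17254} + \frac{48073}{11637} = \frac{829812289}{200784798}$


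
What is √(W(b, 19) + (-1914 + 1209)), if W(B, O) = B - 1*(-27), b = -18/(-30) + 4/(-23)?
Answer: I*√8960915/115 ≈ 26.03*I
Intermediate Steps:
b = 49/115 (b = -18*(-1/30) + 4*(-1/23) = ⅗ - 4/23 = 49/115 ≈ 0.42609)
W(B, O) = 27 + B (W(B, O) = B + 27 = 27 + B)
√(W(b, 19) + (-1914 + 1209)) = √((27 + 49/115) + (-1914 + 1209)) = √(3154/115 - 705) = √(-77921/115) = I*√8960915/115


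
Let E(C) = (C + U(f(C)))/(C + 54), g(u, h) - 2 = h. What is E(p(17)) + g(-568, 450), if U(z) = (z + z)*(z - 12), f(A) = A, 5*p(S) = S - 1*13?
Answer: 309406/685 ≈ 451.69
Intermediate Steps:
p(S) = -13/5 + S/5 (p(S) = (S - 1*13)/5 = (S - 13)/5 = (-13 + S)/5 = -13/5 + S/5)
g(u, h) = 2 + h
U(z) = 2*z*(-12 + z) (U(z) = (2*z)*(-12 + z) = 2*z*(-12 + z))
E(C) = (C + 2*C*(-12 + C))/(54 + C) (E(C) = (C + 2*C*(-12 + C))/(C + 54) = (C + 2*C*(-12 + C))/(54 + C))
E(p(17)) + g(-568, 450) = (-13/5 + (⅕)*17)*(-23 + 2*(-13/5 + (⅕)*17))/(54 + (-13/5 + (⅕)*17)) + (2 + 450) = (-13/5 + 17/5)*(-23 + 2*(-13/5 + 17/5))/(54 + (-13/5 + 17/5)) + 452 = 4*(-23 + 2*(⅘))/(5*(54 + ⅘)) + 452 = 4*(-23 + 8/5)/(5*(274/5)) + 452 = (⅘)*(5/274)*(-107/5) + 452 = -214/685 + 452 = 309406/685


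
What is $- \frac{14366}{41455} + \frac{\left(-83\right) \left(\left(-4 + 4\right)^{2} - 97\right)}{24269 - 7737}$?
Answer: $\frac{96255493}{685334060} \approx 0.14045$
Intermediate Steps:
$- \frac{14366}{41455} + \frac{\left(-83\right) \left(\left(-4 + 4\right)^{2} - 97\right)}{24269 - 7737} = \left(-14366\right) \frac{1}{41455} + \frac{\left(-83\right) \left(0^{2} - 97\right)}{24269 - 7737} = - \frac{14366}{41455} + \frac{\left(-83\right) \left(0 - 97\right)}{16532} = - \frac{14366}{41455} + \left(-83\right) \left(-97\right) \frac{1}{16532} = - \frac{14366}{41455} + 8051 \cdot \frac{1}{16532} = - \frac{14366}{41455} + \frac{8051}{16532} = \frac{96255493}{685334060}$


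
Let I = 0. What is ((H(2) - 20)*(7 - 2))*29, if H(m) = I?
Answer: -2900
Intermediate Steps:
H(m) = 0
((H(2) - 20)*(7 - 2))*29 = ((0 - 20)*(7 - 2))*29 = -20*5*29 = -100*29 = -2900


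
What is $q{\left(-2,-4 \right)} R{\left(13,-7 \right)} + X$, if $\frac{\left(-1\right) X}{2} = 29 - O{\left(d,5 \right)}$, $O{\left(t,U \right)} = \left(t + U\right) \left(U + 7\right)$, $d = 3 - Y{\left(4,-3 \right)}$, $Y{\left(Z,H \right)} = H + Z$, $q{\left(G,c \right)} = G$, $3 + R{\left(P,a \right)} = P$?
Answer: $90$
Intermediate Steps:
$R{\left(P,a \right)} = -3 + P$
$d = 2$ ($d = 3 - \left(-3 + 4\right) = 3 - 1 = 2$)
$O{\left(t,U \right)} = \left(7 + U\right) \left(U + t\right)$ ($O{\left(t,U \right)} = \left(U + t\right) \left(7 + U\right) = \left(7 + U\right) \left(U + t\right)$)
$X = 110$ ($X = - 2 \left(29 - \left(5^{2} + 7 \cdot 5 + 7 \cdot 2 + 5 \cdot 2\right)\right) = - 2 \left(29 - \left(25 + 35 + 14 + 10\right)\right) = - 2 \left(29 - 84\right) = \left(-2\right) \left(-55\right) = 110$)
$q{\left(-2,-4 \right)} R{\left(13,-7 \right)} + X = - 2 \left(-3 + 13\right) + 110 = \left(-2\right) 10 + 110 = -20 + 110 = 90$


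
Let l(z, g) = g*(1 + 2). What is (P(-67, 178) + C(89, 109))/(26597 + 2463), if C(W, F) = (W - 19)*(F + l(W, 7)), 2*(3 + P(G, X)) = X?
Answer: 4593/14530 ≈ 0.31610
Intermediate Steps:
P(G, X) = -3 + X/2
l(z, g) = 3*g (l(z, g) = g*3 = 3*g)
C(W, F) = (-19 + W)*(21 + F) (C(W, F) = (W - 19)*(F + 3*7) = (-19 + W)*(F + 21) = (-19 + W)*(21 + F))
(P(-67, 178) + C(89, 109))/(26597 + 2463) = ((-3 + (1/2)*178) + (-399 - 19*109 + 21*89 + 109*89))/(26597 + 2463) = ((-3 + 89) + (-399 - 2071 + 1869 + 9701))/29060 = (86 + 9100)*(1/29060) = 9186*(1/29060) = 4593/14530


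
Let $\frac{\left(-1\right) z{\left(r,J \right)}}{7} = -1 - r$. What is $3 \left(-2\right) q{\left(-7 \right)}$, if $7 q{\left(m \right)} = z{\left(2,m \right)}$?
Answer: $-18$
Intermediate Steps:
$z{\left(r,J \right)} = 7 + 7 r$ ($z{\left(r,J \right)} = - 7 \left(-1 - r\right) = 7 + 7 r$)
$q{\left(m \right)} = 3$ ($q{\left(m \right)} = \frac{7 + 7 \cdot 2}{7} = \frac{7 + 14}{7} = \frac{1}{7} \cdot 21 = 3$)
$3 \left(-2\right) q{\left(-7 \right)} = 3 \left(-2\right) 3 = \left(-6\right) 3 = -18$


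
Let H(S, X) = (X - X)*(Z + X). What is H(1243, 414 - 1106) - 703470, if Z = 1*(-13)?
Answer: -703470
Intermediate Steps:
Z = -13
H(S, X) = 0 (H(S, X) = (X - X)*(-13 + X) = 0*(-13 + X) = 0)
H(1243, 414 - 1106) - 703470 = 0 - 703470 = -703470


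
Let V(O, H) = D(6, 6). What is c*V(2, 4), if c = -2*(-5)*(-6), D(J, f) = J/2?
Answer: -180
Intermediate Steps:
D(J, f) = J/2 (D(J, f) = J*(½) = J/2)
V(O, H) = 3 (V(O, H) = (½)*6 = 3)
c = -60 (c = 10*(-6) = -60)
c*V(2, 4) = -60*3 = -180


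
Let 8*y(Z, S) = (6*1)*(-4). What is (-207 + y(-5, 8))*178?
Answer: -37380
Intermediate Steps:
y(Z, S) = -3 (y(Z, S) = ((6*1)*(-4))/8 = (6*(-4))/8 = (1/8)*(-24) = -3)
(-207 + y(-5, 8))*178 = (-207 - 3)*178 = -210*178 = -37380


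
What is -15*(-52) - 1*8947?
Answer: -8167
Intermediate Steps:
-15*(-52) - 1*8947 = 780 - 8947 = -8167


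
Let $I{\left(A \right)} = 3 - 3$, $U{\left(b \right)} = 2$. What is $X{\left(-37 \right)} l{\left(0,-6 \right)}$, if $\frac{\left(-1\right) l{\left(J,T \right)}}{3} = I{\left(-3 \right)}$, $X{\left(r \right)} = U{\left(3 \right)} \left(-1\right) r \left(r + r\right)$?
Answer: $0$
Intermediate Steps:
$I{\left(A \right)} = 0$ ($I{\left(A \right)} = 3 - 3 = 0$)
$X{\left(r \right)} = - 4 r^{2}$ ($X{\left(r \right)} = 2 \left(-1\right) r \left(r + r\right) = - 2 r 2 r = - 2 \cdot 2 r^{2} = - 4 r^{2}$)
$l{\left(J,T \right)} = 0$ ($l{\left(J,T \right)} = \left(-3\right) 0 = 0$)
$X{\left(-37 \right)} l{\left(0,-6 \right)} = - 4 \left(-37\right)^{2} \cdot 0 = \left(-4\right) 1369 \cdot 0 = \left(-5476\right) 0 = 0$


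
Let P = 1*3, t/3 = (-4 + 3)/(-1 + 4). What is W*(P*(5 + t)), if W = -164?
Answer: -1968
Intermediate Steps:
t = -1 (t = 3*((-4 + 3)/(-1 + 4)) = 3*(-1/3) = -1)
P = 3
W*(P*(5 + t)) = -492*(5 - 1) = -492*4 = -164*12 = -1968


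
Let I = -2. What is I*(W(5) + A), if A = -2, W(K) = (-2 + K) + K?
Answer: -12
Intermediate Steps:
W(K) = -2 + 2*K
I*(W(5) + A) = -2*((-2 + 2*5) - 2) = -2*((-2 + 10) - 2) = -2*(8 - 2) = -2*6 = -12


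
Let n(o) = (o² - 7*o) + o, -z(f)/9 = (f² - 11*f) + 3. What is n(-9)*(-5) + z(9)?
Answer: -540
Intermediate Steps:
z(f) = -27 - 9*f² + 99*f (z(f) = -9*((f² - 11*f) + 3) = -9*(3 + f² - 11*f) = -27 - 9*f² + 99*f)
n(o) = o² - 6*o
n(-9)*(-5) + z(9) = -9*(-6 - 9)*(-5) + (-27 - 9*9² + 99*9) = -9*(-15)*(-5) + (-27 - 9*81 + 891) = 135*(-5) + (-27 - 729 + 891) = -675 + 135 = -540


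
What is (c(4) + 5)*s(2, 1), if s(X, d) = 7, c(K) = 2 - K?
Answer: 21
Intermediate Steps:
(c(4) + 5)*s(2, 1) = ((2 - 1*4) + 5)*7 = ((2 - 4) + 5)*7 = (-2 + 5)*7 = 3*7 = 21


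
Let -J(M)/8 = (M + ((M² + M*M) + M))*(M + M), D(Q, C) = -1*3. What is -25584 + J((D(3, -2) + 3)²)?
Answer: -25584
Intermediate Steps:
D(Q, C) = -3
J(M) = -16*M*(2*M + 2*M²) (J(M) = -8*(M + ((M² + M*M) + M))*(M + M) = -8*(M + ((M² + M²) + M))*2*M = -8*(M + (2*M² + M))*2*M = -8*(M + (M + 2*M²))*2*M = -8*(2*M + 2*M²)*2*M = -16*M*(2*M + 2*M²))
-25584 + J((D(3, -2) + 3)²) = -25584 + 32*((-3 + 3)²)²*(-1 - (-3 + 3)²) = -25584 + 32*(0²)²*(-1 - 1*0²) = -25584 + 32*0²*(-1 - 1*0) = -25584 + 32*0*(-1 + 0) = -25584 + 32*0*(-1) = -25584 + 0 = -25584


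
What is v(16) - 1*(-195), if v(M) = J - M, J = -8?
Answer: 171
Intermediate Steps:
v(M) = -8 - M
v(16) - 1*(-195) = (-8 - 1*16) - 1*(-195) = (-8 - 16) + 195 = -24 + 195 = 171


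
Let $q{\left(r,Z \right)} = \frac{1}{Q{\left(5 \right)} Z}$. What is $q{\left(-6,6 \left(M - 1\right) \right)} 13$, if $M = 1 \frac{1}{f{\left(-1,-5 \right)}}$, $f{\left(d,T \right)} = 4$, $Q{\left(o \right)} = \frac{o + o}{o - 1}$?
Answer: $- \frac{52}{45} \approx -1.1556$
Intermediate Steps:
$Q{\left(o \right)} = \frac{2 o}{-1 + o}$
$M = \frac{1}{4}$ ($M = 1 \cdot \frac{1}{4} = \frac{1}{4} \approx 0.25$)
$q{\left(r,Z \right)} = \frac{2}{5 Z}$ ($q{\left(r,Z \right)} = \frac{1}{2 \cdot 5 \frac{1}{-1 + 5} Z} = \frac{1}{2 \cdot 5 \cdot \frac{1}{4} Z} = \frac{1}{\frac{5}{2} Z} = \frac{2}{5 Z}$)
$q{\left(-6,6 \left(M - 1\right) \right)} 13 = \frac{2}{5 \cdot 6 \left(\frac{1}{4} - 1\right)} 13 = \frac{2}{5 \cdot 6 \left(- \frac{3}{4}\right)} 13 = \frac{2}{5 \left(- \frac{9}{2}\right)} 13 = \frac{2}{5} \left(- \frac{2}{9}\right) 13 = \left(- \frac{4}{45}\right) 13 = - \frac{52}{45}$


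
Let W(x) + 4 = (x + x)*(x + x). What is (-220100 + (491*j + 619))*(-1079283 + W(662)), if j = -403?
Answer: -281166798906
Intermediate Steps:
W(x) = -4 + 4*x**2 (W(x) = -4 + (x + x)*(x + x) = -4 + (2*x)*(2*x) = -4 + 4*x**2)
(-220100 + (491*j + 619))*(-1079283 + W(662)) = (-220100 + (491*(-403) + 619))*(-1079283 + (-4 + 4*662**2)) = (-220100 + (-197873 + 619))*(-1079283 + (-4 + 4*438244)) = (-220100 - 197254)*(-1079283 + (-4 + 1752976)) = -417354*(-1079283 + 1752972) = -417354*673689 = -281166798906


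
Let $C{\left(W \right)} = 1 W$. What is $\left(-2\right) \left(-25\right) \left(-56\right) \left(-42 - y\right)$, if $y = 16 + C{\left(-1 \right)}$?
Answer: $159600$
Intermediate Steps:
$C{\left(W \right)} = W$
$y = 15$ ($y = 16 - 1 = 15$)
$\left(-2\right) \left(-25\right) \left(-56\right) \left(-42 - y\right) = \left(-2\right) \left(-25\right) \left(-56\right) \left(-42 - 15\right) = 50 \left(-56\right) \left(-42 - 15\right) = \left(-2800\right) \left(-57\right) = 159600$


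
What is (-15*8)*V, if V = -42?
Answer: 5040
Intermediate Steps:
(-15*8)*V = -15*8*(-42) = -120*(-42) = 5040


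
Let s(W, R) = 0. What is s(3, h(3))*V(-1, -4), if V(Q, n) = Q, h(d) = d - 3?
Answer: 0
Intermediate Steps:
h(d) = -3 + d
s(3, h(3))*V(-1, -4) = 0*(-1) = 0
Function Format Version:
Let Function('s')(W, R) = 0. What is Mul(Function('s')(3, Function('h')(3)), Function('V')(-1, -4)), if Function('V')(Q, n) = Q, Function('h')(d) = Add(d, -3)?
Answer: 0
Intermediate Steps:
Function('h')(d) = Add(-3, d)
Mul(Function('s')(3, Function('h')(3)), Function('V')(-1, -4)) = Mul(0, -1) = 0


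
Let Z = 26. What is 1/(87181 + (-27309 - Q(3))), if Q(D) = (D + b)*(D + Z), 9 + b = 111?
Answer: 1/56827 ≈ 1.7597e-5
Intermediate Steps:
b = 102 (b = -9 + 111 = 102)
Q(D) = (26 + D)*(102 + D) (Q(D) = (D + 102)*(D + 26) = (102 + D)*(26 + D) = (26 + D)*(102 + D))
1/(87181 + (-27309 - Q(3))) = 1/(87181 + (-27309 - (2652 + 3² + 128*3))) = 1/(87181 + (-27309 - (2652 + 9 + 384))) = 1/(87181 + (-27309 - 1*3045)) = 1/(87181 + (-27309 - 3045)) = 1/(87181 - 30354) = 1/56827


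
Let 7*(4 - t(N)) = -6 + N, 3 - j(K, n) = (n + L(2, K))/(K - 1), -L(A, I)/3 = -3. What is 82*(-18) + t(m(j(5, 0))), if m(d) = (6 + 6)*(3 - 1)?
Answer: -10322/7 ≈ -1474.6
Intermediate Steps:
L(A, I) = 9 (L(A, I) = -3*(-3) = 9)
j(K, n) = 3 - (9 + n)/(-1 + K) (j(K, n) = 3 - (n + 9)/(K - 1) = 3 - (9 + n)/(-1 + K))
m(d) = 24 (m(d) = 12*2 = 24)
t(N) = 34/7 - N/7 (t(N) = 4 - (-6 + N)/7 = 4 + (6/7 - N/7) = 34/7 - N/7)
82*(-18) + t(m(j(5, 0))) = 82*(-18) + (34/7 - ⅐*24) = -1476 + (34/7 - 24/7) = -1476 + 10/7 = -10322/7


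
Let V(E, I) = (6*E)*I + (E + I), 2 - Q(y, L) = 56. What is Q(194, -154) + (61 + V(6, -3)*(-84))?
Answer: 8827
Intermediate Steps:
Q(y, L) = -54 (Q(y, L) = 2 - 1*56 = 2 - 56 = -54)
V(E, I) = E + I + 6*E*I (V(E, I) = 6*E*I + (E + I) = E + I + 6*E*I)
Q(194, -154) + (61 + V(6, -3)*(-84)) = -54 + (61 + (6 - 3 + 6*6*(-3))*(-84)) = -54 + (61 + (6 - 3 - 108)*(-84)) = -54 + (61 - 105*(-84)) = -54 + (61 + 8820) = -54 + 8881 = 8827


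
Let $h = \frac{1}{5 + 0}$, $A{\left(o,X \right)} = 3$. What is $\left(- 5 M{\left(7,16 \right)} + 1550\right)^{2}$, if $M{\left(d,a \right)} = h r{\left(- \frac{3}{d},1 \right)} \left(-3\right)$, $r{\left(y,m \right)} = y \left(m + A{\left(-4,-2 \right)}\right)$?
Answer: $\frac{116942596}{49} \approx 2.3866 \cdot 10^{6}$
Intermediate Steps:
$r{\left(y,m \right)} = y \left(3 + m\right)$ ($r{\left(y,m \right)} = y \left(m + 3\right) = y \left(3 + m\right)$)
$h = \frac{1}{5} \approx 0.2$
$M{\left(d,a \right)} = \frac{36}{5 d}$ ($M{\left(d,a \right)} = \frac{- \frac{3}{d} \left(3 + 1\right)}{5} \left(-3\right) = \frac{- \frac{3}{d} 4}{5} \left(-3\right) = \frac{\left(-12\right) \frac{1}{d}}{5} \left(-3\right) = - \frac{12}{5 d} \left(-3\right) = \frac{36}{5 d}$)
$\left(- 5 M{\left(7,16 \right)} + 1550\right)^{2} = \left(- 5 \frac{36}{5 \cdot 7} + 1550\right)^{2} = \left(- 5 \cdot \frac{36}{5} \cdot \frac{1}{7} + 1550\right)^{2} = \left(\left(-5\right) \frac{36}{35} + 1550\right)^{2} = \left(- \frac{36}{7} + 1550\right)^{2} = \left(\frac{10814}{7}\right)^{2} = \frac{116942596}{49}$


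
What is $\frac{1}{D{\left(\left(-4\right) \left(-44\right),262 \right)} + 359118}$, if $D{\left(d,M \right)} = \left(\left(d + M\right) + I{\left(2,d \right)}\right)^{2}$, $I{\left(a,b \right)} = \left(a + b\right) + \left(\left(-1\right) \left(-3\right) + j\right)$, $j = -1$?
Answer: $\frac{1}{741042} \approx 1.3495 \cdot 10^{-6}$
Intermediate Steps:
$I{\left(a,b \right)} = 2 + a + b$ ($I{\left(a,b \right)} = \left(a + b\right) - -2 = \left(a + b\right) + \left(3 - 1\right) = \left(a + b\right) + 2 = 2 + a + b$)
$D{\left(d,M \right)} = \left(4 + M + 2 d\right)^{2}$ ($D{\left(d,M \right)} = \left(\left(d + M\right) + \left(2 + 2 + d\right)\right)^{2} = \left(\left(M + d\right) + \left(4 + d\right)\right)^{2} = \left(4 + M + 2 d\right)^{2}$)
$\frac{1}{D{\left(\left(-4\right) \left(-44\right),262 \right)} + 359118} = \frac{1}{\left(4 + 262 + 2 \left(\left(-4\right) \left(-44\right)\right)\right)^{2} + 359118} = \frac{1}{\left(4 + 262 + 2 \cdot 176\right)^{2} + 359118} = \frac{1}{\left(4 + 262 + 352\right)^{2} + 359118} = \frac{1}{618^{2} + 359118} = \frac{1}{381924 + 359118} = \frac{1}{741042}$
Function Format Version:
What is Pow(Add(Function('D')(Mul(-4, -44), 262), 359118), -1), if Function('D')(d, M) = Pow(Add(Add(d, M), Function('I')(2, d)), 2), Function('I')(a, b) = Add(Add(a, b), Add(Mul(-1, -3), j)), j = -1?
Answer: Rational(1, 741042) ≈ 1.3495e-6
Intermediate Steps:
Function('I')(a, b) = Add(2, a, b) (Function('I')(a, b) = Add(Add(a, b), Add(Mul(-1, -3), -1)) = Add(Add(a, b), Add(3, -1)) = Add(Add(a, b), 2) = Add(2, a, b))
Function('D')(d, M) = Pow(Add(4, M, Mul(2, d)), 2) (Function('D')(d, M) = Pow(Add(Add(d, M), Add(2, 2, d)), 2) = Pow(Add(Add(M, d), Add(4, d)), 2) = Pow(Add(4, M, Mul(2, d)), 2))
Pow(Add(Function('D')(Mul(-4, -44), 262), 359118), -1) = Pow(Add(Pow(Add(4, 262, Mul(2, Mul(-4, -44))), 2), 359118), -1) = Pow(Add(Pow(Add(4, 262, Mul(2, 176)), 2), 359118), -1) = Pow(Add(Pow(Add(4, 262, 352), 2), 359118), -1) = Pow(Add(Pow(618, 2), 359118), -1) = Pow(Add(381924, 359118), -1) = Pow(741042, -1) = Rational(1, 741042)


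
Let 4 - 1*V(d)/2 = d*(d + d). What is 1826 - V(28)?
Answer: 4954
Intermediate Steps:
V(d) = 8 - 4*d**2 (V(d) = 8 - 2*d*(d + d) = 8 - 2*d*2*d = 8 - 4*d**2)
1826 - V(28) = 1826 - (8 - 4*28**2) = 1826 - (8 - 4*784) = 1826 - (8 - 3136) = 1826 - 1*(-3128) = 1826 + 3128 = 4954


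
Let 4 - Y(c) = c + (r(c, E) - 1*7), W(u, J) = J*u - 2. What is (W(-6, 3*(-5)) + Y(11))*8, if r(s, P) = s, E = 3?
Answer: 616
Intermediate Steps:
W(u, J) = -2 + J*u
Y(c) = 11 - 2*c (Y(c) = 4 - (c + (c - 1*7)) = 4 - (c + (c - 7)) = 4 - (c + (-7 + c)) = 4 - (-7 + 2*c) = 4 + (7 - 2*c) = 11 - 2*c)
(W(-6, 3*(-5)) + Y(11))*8 = ((-2 + (3*(-5))*(-6)) + (11 - 2*11))*8 = ((-2 - 15*(-6)) + (11 - 22))*8 = ((-2 + 90) - 11)*8 = (88 - 11)*8 = 77*8 = 616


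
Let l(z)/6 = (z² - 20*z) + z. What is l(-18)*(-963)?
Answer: -3848148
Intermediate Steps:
l(z) = -114*z + 6*z² (l(z) = 6*((z² - 20*z) + z) = 6*(z² - 19*z) = -114*z + 6*z²)
l(-18)*(-963) = (6*(-18)*(-19 - 18))*(-963) = (6*(-18)*(-37))*(-963) = 3996*(-963) = -3848148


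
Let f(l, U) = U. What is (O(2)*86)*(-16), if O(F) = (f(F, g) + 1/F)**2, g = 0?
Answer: -344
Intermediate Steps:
O(F) = F**(-2) (O(F) = (0 + 1/F)**2 = (1/F)**2 = F**(-2))
(O(2)*86)*(-16) = (86/2**2)*(-16) = ((1/4)*86)*(-16) = (43/2)*(-16) = -344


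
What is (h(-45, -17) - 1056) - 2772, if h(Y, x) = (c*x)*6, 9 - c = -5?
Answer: -5256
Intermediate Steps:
c = 14 (c = 9 - 1*(-5) = 9 + 5 = 14)
h(Y, x) = 84*x (h(Y, x) = (14*x)*6 = 84*x)
(h(-45, -17) - 1056) - 2772 = (84*(-17) - 1056) - 2772 = (-1428 - 1056) - 2772 = -2484 - 2772 = -5256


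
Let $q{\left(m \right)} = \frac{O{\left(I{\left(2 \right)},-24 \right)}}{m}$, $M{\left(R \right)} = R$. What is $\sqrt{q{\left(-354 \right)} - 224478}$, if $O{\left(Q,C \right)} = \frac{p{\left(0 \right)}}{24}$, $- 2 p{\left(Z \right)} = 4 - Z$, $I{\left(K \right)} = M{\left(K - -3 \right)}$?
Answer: $\frac{i \sqrt{112522740074}}{708} \approx 473.79 i$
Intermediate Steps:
$I{\left(K \right)} = 3 + K$ ($I{\left(K \right)} = K - -3 = K + 3 = 3 + K$)
$p{\left(Z \right)} = -2 + \frac{Z}{2}$ ($p{\left(Z \right)} = - \frac{4 - Z}{2} = -2 + \frac{Z}{2}$)
$O{\left(Q,C \right)} = - \frac{1}{12}$ ($O{\left(Q,C \right)} = \frac{-2 + \frac{1}{2} \cdot 0}{24} = \left(-2 + 0\right) \frac{1}{24} = \left(-2\right) \frac{1}{24} = - \frac{1}{12}$)
$q{\left(m \right)} = - \frac{1}{12 m}$
$\sqrt{q{\left(-354 \right)} - 224478} = \sqrt{- \frac{1}{12 \left(-354\right)} - 224478} = \sqrt{\left(- \frac{1}{12}\right) \left(- \frac{1}{354}\right) - 224478} = \sqrt{\frac{1}{4248} - 224478} = \sqrt{- \frac{953582543}{4248}} = \frac{i \sqrt{112522740074}}{708}$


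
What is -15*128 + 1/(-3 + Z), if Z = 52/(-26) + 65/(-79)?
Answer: -883279/460 ≈ -1920.2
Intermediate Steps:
Z = -223/79 (Z = 52*(-1/26) + 65*(-1/79) = -2 - 65/79 = -223/79 ≈ -2.8228)
-15*128 + 1/(-3 + Z) = -15*128 + 1/(-3 - 223/79) = -1920 + 1/(-460/79) = -1920 - 79/460 = -883279/460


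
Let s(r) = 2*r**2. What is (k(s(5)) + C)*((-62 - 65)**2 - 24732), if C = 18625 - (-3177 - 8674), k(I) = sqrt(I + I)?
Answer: -262271058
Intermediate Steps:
k(I) = sqrt(2)*sqrt(I) (k(I) = sqrt(2*I) = sqrt(2)*sqrt(I))
C = 30476 (C = 18625 - 1*(-11851) = 18625 + 11851 = 30476)
(k(s(5)) + C)*((-62 - 65)**2 - 24732) = (sqrt(2)*sqrt(2*5**2) + 30476)*((-62 - 65)**2 - 24732) = (sqrt(2)*sqrt(2*25) + 30476)*((-127)**2 - 24732) = (sqrt(2)*sqrt(50) + 30476)*(16129 - 24732) = (sqrt(2)*(5*sqrt(2)) + 30476)*(-8603) = (10 + 30476)*(-8603) = 30486*(-8603) = -262271058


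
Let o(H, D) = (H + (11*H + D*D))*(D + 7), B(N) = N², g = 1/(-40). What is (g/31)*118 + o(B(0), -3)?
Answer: 22261/620 ≈ 35.905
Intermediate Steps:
g = -1/40 ≈ -0.025000
o(H, D) = (7 + D)*(D² + 12*H) (o(H, D) = (H + (11*H + D²))*(7 + D) = (H + (D² + 11*H))*(7 + D) = (D² + 12*H)*(7 + D) = (7 + D)*(D² + 12*H))
(g/31)*118 + o(B(0), -3) = -1/40/31*118 + ((-3)³ + 7*(-3)² + 84*0² + 12*(-3)*0²) = -1/40*1/31*118 + (-27 + 7*9 + 84*0 + 12*(-3)*0) = -1/1240*118 + (-27 + 63 + 0 + 0) = -59/620 + 36 = 22261/620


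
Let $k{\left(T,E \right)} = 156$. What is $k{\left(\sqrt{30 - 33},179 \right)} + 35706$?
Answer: $35862$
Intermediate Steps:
$k{\left(\sqrt{30 - 33},179 \right)} + 35706 = 156 + 35706 = 35862$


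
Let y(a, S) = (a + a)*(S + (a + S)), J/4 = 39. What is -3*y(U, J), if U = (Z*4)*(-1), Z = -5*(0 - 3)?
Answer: 90720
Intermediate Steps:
J = 156 (J = 4*39 = 156)
Z = 15 (Z = -5*(-3) = 15)
U = -60 (U = (15*4)*(-1) = 60*(-1) = -60)
y(a, S) = 2*a*(a + 2*S) (y(a, S) = (2*a)*(S + (S + a)) = (2*a)*(a + 2*S) = 2*a*(a + 2*S))
-3*y(U, J) = -6*(-60)*(-60 + 2*156) = -6*(-60)*(-60 + 312) = -6*(-60)*252 = -3*(-30240) = 90720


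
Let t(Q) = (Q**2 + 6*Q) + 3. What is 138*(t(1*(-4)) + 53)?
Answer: 6624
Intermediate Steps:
t(Q) = 3 + Q**2 + 6*Q
138*(t(1*(-4)) + 53) = 138*((3 + (1*(-4))**2 + 6*(1*(-4))) + 53) = 138*((3 + (-4)**2 + 6*(-4)) + 53) = 138*((3 + 16 - 24) + 53) = 138*(-5 + 53) = 138*48 = 6624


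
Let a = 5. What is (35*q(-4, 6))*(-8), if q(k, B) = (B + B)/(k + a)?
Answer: -3360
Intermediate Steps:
q(k, B) = 2*B/(5 + k) (q(k, B) = (B + B)/(k + 5) = (2*B)/(5 + k) = 2*B/(5 + k))
(35*q(-4, 6))*(-8) = (35*(2*6/(5 - 4)))*(-8) = (35*(2*6/1))*(-8) = (35*(2*6*1))*(-8) = (35*12)*(-8) = 420*(-8) = -3360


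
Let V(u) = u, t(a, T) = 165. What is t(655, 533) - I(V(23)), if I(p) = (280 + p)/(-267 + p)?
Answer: 40563/244 ≈ 166.24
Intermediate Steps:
I(p) = (280 + p)/(-267 + p)
t(655, 533) - I(V(23)) = 165 - (280 + 23)/(-267 + 23) = 165 - 303/(-244) = 165 - (-1)*303/244 = 165 - 1*(-303/244) = 165 + 303/244 = 40563/244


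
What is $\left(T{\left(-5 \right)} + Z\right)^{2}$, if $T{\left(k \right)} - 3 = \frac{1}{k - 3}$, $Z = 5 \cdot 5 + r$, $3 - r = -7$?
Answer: $\frac{91809}{64} \approx 1434.5$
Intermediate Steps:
$r = 10$ ($r = 3 - -7 = 3 + 7 = 10$)
$Z = 35$ ($Z = 5 \cdot 5 + 10 = 25 + 10 = 35$)
$T{\left(k \right)} = 3 + \frac{1}{-3 + k}$ ($T{\left(k \right)} = 3 + \frac{1}{k - 3} = 3 + \frac{1}{-3 + k}$)
$\left(T{\left(-5 \right)} + Z\right)^{2} = \left(\frac{-8 + 3 \left(-5\right)}{-3 - 5} + 35\right)^{2} = \left(\frac{-8 - 15}{-8} + 35\right)^{2} = \left(\left(- \frac{1}{8}\right) \left(-23\right) + 35\right)^{2} = \left(\frac{23}{8} + 35\right)^{2} = \left(\frac{303}{8}\right)^{2} = \frac{91809}{64}$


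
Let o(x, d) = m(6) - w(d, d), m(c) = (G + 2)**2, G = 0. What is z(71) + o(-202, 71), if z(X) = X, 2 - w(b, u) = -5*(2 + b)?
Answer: -292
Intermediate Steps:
w(b, u) = 12 + 5*b (w(b, u) = 2 - (-5)*(2 + b) = 2 - (-10 - 5*b) = 2 + (10 + 5*b) = 12 + 5*b)
m(c) = 4 (m(c) = (0 + 2)**2 = 2**2 = 4)
o(x, d) = -8 - 5*d (o(x, d) = 4 - (12 + 5*d) = 4 + (-12 - 5*d) = -8 - 5*d)
z(71) + o(-202, 71) = 71 + (-8 - 5*71) = 71 + (-8 - 355) = 71 - 363 = -292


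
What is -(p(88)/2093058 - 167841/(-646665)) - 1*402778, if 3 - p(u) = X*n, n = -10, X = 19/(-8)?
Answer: -726884447117587919/1804676468760 ≈ -4.0278e+5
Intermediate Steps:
X = -19/8 (X = 19*(-1/8) = -19/8 ≈ -2.3750)
p(u) = -83/4 (p(u) = 3 - (-19)*(-10)/8 = 3 - 1*95/4 = 3 - 95/4 = -83/4)
-(p(88)/2093058 - 167841/(-646665)) - 1*402778 = -(-83/4/2093058 - 167841/(-646665)) - 1*402778 = -(-83/4*1/2093058 - 167841*(-1/646665)) - 402778 = -(-83/8372232 + 55947/215555) - 402778 = -1*468383372639/1804676468760 - 402778 = -468383372639/1804676468760 - 402778 = -726884447117587919/1804676468760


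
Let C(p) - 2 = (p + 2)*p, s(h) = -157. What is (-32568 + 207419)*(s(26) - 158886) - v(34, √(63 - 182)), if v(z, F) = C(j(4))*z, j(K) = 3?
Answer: -27808828171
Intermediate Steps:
C(p) = 2 + p*(2 + p) (C(p) = 2 + (p + 2)*p = 2 + (2 + p)*p = 2 + p*(2 + p))
v(z, F) = 17*z (v(z, F) = (2 + 3² + 2*3)*z = (2 + 9 + 6)*z = 17*z)
(-32568 + 207419)*(s(26) - 158886) - v(34, √(63 - 182)) = (-32568 + 207419)*(-157 - 158886) - 17*34 = 174851*(-159043) - 1*578 = -27808827593 - 578 = -27808828171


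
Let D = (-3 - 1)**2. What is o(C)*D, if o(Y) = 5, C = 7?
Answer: 80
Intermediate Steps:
D = 16 (D = (-4)**2 = 16)
o(C)*D = 5*16 = 80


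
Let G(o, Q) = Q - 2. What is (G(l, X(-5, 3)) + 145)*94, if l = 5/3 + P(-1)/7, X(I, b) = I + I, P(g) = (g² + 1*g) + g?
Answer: 12502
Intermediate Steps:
P(g) = g² + 2*g (P(g) = (g² + g) + g = (g + g²) + g = g² + 2*g)
X(I, b) = 2*I
l = 32/21 (l = 5/3 - (2 - 1)/7 = 5*(⅓) - 1*1*(⅐) = 5/3 - 1*⅐ = 5/3 - ⅐ = 32/21 ≈ 1.5238)
G(o, Q) = -2 + Q
(G(l, X(-5, 3)) + 145)*94 = ((-2 + 2*(-5)) + 145)*94 = ((-2 - 10) + 145)*94 = (-12 + 145)*94 = 133*94 = 12502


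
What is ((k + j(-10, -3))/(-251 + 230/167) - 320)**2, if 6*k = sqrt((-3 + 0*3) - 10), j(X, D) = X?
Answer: 6404644041797843/62561014884 + 2227474390*I*sqrt(13)/5213417907 ≈ 1.0237e+5 + 1.5405*I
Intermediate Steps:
k = I*sqrt(13)/6 (k = sqrt((-3 + 0*3) - 10)/6 = sqrt((-3 + 0) - 10)/6 = sqrt(-3 - 10)/6 = sqrt(-13)/6 = (I*sqrt(13))/6 = I*sqrt(13)/6 ≈ 0.60093*I)
((k + j(-10, -3))/(-251 + 230/167) - 320)**2 = ((I*sqrt(13)/6 - 10)/(-251 + 230/167) - 320)**2 = ((-10 + I*sqrt(13)/6)/(-251 + 230*(1/167)) - 320)**2 = ((-10 + I*sqrt(13)/6)/(-251 + 230/167) - 320)**2 = ((-10 + I*sqrt(13)/6)/(-41687/167) - 320)**2 = ((-10 + I*sqrt(13)/6)*(-167/41687) - 320)**2 = ((1670/41687 - 167*I*sqrt(13)/250122) - 320)**2 = (-13338170/41687 - 167*I*sqrt(13)/250122)**2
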